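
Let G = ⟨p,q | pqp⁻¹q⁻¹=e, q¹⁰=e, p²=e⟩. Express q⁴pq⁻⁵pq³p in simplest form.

Multiply left to right, reducing at each step:
  (q⁴) · p = pq⁴
  (pq⁴) · q⁻⁵ = pq⁹
  (pq⁹) · p = q⁹
  (q⁹) · q³ = q²
  (q²) · p = pq²

Answer: pq²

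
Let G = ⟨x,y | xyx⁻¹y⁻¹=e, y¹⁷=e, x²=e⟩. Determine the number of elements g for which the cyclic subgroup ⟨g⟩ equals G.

G is cyclic of order 34. An element generates G iff its order is 34, and a cyclic group of order 34 has exactly φ(34) = 16 such elements.

Answer: 16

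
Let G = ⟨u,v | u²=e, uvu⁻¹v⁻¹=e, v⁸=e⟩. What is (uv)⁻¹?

The order of (uv) is 8 (smallest k with (uv)ᵏ = e), so (uv)⁻¹ = (uv)⁷ = uv⁷.
Check: (uv) · (uv⁷) → (uv) · u = v;   v · v⁷ = e, giving e as required.

Answer: uv⁷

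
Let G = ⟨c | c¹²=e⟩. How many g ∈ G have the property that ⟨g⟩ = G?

G is cyclic of order 12. An element generates G iff its order is 12, and a cyclic group of order 12 has exactly φ(12) = 4 such elements.

Answer: 4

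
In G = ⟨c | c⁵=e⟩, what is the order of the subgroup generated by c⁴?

|⟨c⁴⟩| equals the order of c⁴. Compute successive powers until reaching e:
  (c⁴)¹ = c⁴, (c⁴)² = c³, (c⁴)³ = c², (c⁴)⁴ = c, (c⁴)⁵ = e.
The smallest positive k with (c⁴)ᵏ = e is 5, so |⟨c⁴⟩| = 5.

Answer: 5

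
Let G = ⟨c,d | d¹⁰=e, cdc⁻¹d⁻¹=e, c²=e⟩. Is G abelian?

Each pair of generators commutes: c·d = cd = d·c. Since the generators pairwise commute, every element of G commutes with every other, so G is abelian.

Answer: Yes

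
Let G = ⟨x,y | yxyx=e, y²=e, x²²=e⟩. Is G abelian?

x·y = xy but y·x = x²¹y, so x·y ≠ y·x and G is not abelian.

Answer: No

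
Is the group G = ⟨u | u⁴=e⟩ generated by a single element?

|G| = 4. The element u has order 4 (its powers give 4 distinct elements), so ⟨u⟩ = G and G is cyclic.

Answer: Yes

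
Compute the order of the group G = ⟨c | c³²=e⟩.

G is generated by a single element, so G is cyclic. The relator gives c³² = e and no smaller power is forced to be e, so the 32 powers {c, e, c², c³, c⁴, c⁵, c⁶, c⁷, c⁸, c⁹, c²², c²³, c²¹, c²⁰, c²⁴, c²⁵, c²⁶, c²⁷, c²⁸, c²⁹, c³¹, c³⁰, c¹², c¹³, c¹¹, c¹⁰, c¹⁴, c¹⁵, c¹⁶, c¹⁷, c¹⁸, c¹⁹} are distinct. Hence |G| = 32.

Answer: 32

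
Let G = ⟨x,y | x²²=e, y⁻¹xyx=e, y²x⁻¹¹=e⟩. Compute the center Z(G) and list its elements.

An element z ∈ Z(G) iff z commutes with every generator.
For example x¹¹ is central: (x¹¹)·x = x¹² = x·(x¹¹); (x¹¹)·y = y⁻¹ = y·(x¹¹).
Whereas x ∉ Z(G) since x·y = xy ≠ x¹⁰y⁻¹ = y·x.
Checking each of the 44 elements this way gives Z(G) = {e, x¹¹}, of order 2.

Answer: {e, x¹¹}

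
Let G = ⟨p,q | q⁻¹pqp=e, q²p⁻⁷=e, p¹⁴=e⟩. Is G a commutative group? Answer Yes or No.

p·q = pq but q·p = p⁶q⁻¹, so p·q ≠ q·p and G is not abelian.

Answer: No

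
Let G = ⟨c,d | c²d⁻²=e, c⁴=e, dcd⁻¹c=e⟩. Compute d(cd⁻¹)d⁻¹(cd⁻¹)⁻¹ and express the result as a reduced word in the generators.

[d, (cd⁻¹)] = d·(cd⁻¹)·d⁻¹·(cd⁻¹)⁻¹.
  d · (cd⁻¹) = c³
  (c³) · (d⁻¹) = cd
  (cd) · (cd) = c²

Answer: c²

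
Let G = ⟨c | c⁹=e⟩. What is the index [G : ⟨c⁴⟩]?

First find ord(c⁴) by computing successive powers:
  (c⁴)¹ = c⁴, (c⁴)² = c⁸, (c⁴)³ = c³, (c⁴)⁴ = c⁷, (c⁴)⁵ = c², (c⁴)⁶ = c⁶, (c⁴)⁷ = c, (c⁴)⁸ = c⁵, (c⁴)⁹ = e.
So |⟨c⁴⟩| = ord(c⁴) = 9. With |G| = 9, by Lagrange [G : ⟨c⁴⟩] = 9/9 = 1.

Answer: 1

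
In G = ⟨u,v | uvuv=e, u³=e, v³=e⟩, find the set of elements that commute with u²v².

⟨u²v²⟩ ⊆ C_G(u²v²) since powers of u²v² commute with u²v²; so |C_G(u²v²)| ≥ |⟨u²v²⟩| = 2.
By orbit–stabilizer, |C_G(u²v²)| = |G| / |conj. class of u²v²| = 12 / 3 = 4.
The 4 elements commuting with u²v² are {e, uv, u²v², uv²u}.

Answer: {e, uv, u²v², uv²u}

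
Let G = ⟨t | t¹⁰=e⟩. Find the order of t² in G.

Compute successive powers until reaching e:
  (t²)¹ = t², (t²)² = t⁴, (t²)³ = t⁶, (t²)⁴ = t⁸, (t²)⁵ = e.
The smallest positive k with (t²)ᵏ = e is 5.

Answer: 5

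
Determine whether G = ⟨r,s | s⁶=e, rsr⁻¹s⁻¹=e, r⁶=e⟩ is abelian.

Each pair of generators commutes: r·s = rs = s·r. Since the generators pairwise commute, every element of G commutes with every other, so G is abelian.

Answer: Yes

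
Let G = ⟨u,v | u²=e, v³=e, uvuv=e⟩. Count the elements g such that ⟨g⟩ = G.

⟨g⟩ = G would require ord(g) = |G| = 6, but the maximum element order in G is 3 < 6. So G is not cyclic and no single element generates it: the count is 0.

Answer: 0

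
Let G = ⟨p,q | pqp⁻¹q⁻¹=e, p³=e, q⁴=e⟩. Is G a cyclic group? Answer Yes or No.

|G| = 12. The element pq has order 12 (its powers give 12 distinct elements), so ⟨pq⟩ = G and G is cyclic.

Answer: Yes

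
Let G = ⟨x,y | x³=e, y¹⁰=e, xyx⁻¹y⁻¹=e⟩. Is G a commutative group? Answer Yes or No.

Each pair of generators commutes: x·y = xy = y·x. Since the generators pairwise commute, every element of G commutes with every other, so G is abelian.

Answer: Yes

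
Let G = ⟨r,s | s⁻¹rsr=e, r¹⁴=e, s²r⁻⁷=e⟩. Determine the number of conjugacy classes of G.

The conjugacy classes (representative and size) are:
  [e] (size 1), [r¹³] (size 2), [r¹²] (size 2), [r¹¹] (size 2), [r⁴] (size 2), [r⁵] (size 2), [r⁸] (size 2), [r⁷] (size 1), [r⁵s⁻¹] (size 7), [r⁵s] (size 7).
Class equation: 1 + 2 + 2 + 2 + 2 + 2 + 2 + 1 + 7 + 7 = 28 = |G|. So G has 10 conjugacy classes.

Answer: 10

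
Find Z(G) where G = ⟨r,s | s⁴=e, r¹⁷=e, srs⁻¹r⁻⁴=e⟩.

An element z ∈ Z(G) iff z commutes with every generator.
For example e is central: e·r = r = r·e; e·s = s = s·e.
Whereas r ∉ Z(G) since r·s = rs ≠ r⁴s = s·r.
Checking each of the 68 elements this way gives Z(G) = {e}, of order 1.

Answer: {e}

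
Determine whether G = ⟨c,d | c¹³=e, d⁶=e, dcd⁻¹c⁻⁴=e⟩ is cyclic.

Every cyclic group is abelian. But c·d = cd while d·c = c⁴d, so c·d ≠ d·c and G is not abelian. Hence G is not cyclic.

Answer: No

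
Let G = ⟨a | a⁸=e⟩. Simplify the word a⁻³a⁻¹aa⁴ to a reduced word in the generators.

Multiply left to right, reducing at each step:
  (a⁵) · a⁻¹ = a⁴
  (a⁴) · a = a⁵
  (a⁵) · a⁴ = a

Answer: a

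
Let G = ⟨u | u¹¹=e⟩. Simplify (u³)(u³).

Compute (u³) · (u³) by multiplying left to right and reducing via the relations at each step:
  (u³) · u³ = u⁶

Answer: u⁶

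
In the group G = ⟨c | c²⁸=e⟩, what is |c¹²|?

Compute successive powers until reaching e:
  (c¹²)¹ = c¹², (c¹²)² = c²⁴, (c¹²)³ = c⁸, (c¹²)⁴ = c²⁰, (c¹²)⁵ = c⁴, (c¹²)⁶ = c¹⁶, (c¹²)⁷ = e.
The smallest positive k with (c¹²)ᵏ = e is 7.

Answer: 7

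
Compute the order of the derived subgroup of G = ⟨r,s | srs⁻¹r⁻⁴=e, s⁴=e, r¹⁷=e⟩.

G' = [G, G] is generated by all commutators. The generator-pair commutators are: [r, s] = r¹⁴.
The subgroup they normally generate is {e, r, r², r³, r⁴, r⁵, r⁶, r⁷, r⁸, r⁹, r¹⁰, r¹¹, r¹², r¹³, r¹⁴, r¹⁵, r¹⁶}, of order 17.
Check: |G/G'| = 68/17 = 4 is the order of the abelianisation.

Answer: 17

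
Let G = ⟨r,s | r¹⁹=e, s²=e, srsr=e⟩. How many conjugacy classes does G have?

The conjugacy classes (representative and size) are:
  [e] (size 1), [r¹⁸] (size 2), [r²] (size 2), [r¹⁶] (size 2), [r⁴] (size 2), [r¹⁴] (size 2), [r¹³] (size 2), [r¹²] (size 2), [r⁸] (size 2), [r⁹] (size 2), [s] (size 19).
Class equation: 1 + 2 + 2 + 2 + 2 + 2 + 2 + 2 + 2 + 2 + 19 = 38 = |G|. So G has 11 conjugacy classes.

Answer: 11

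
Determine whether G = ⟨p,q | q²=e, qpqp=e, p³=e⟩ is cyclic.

Every cyclic group is abelian. But p·q = pq while q·p = p²q, so p·q ≠ q·p and G is not abelian. Hence G is not cyclic.

Answer: No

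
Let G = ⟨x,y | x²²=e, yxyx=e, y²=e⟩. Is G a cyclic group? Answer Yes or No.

Every cyclic group is abelian. But x·y = xy while y·x = x²¹y, so x·y ≠ y·x and G is not abelian. Hence G is not cyclic.

Answer: No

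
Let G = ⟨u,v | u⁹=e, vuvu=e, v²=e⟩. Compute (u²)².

Compute successive powers of (u²), reducing at each step:
  (u²)²: (u²) · u² = u⁴

Answer: u⁴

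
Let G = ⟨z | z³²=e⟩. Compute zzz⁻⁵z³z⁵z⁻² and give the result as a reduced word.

Multiply left to right, reducing at each step:
  z · z = z²
  (z²) · z⁻⁵ = z²⁹
  (z²⁹) · z³ = e
  e · z⁵ = z⁵
  (z⁵) · z⁻² = z³

Answer: z³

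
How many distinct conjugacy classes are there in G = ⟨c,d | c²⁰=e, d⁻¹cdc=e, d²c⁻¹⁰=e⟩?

The conjugacy classes (representative and size) are:
  [e] (size 1), [c] (size 2), [c²] (size 2), [c³] (size 2), [c⁴] (size 2), [c⁵] (size 2), [c¹⁴] (size 2), [c⁷] (size 2), [c⁸] (size 2), [c¹¹] (size 2), [c¹⁰] (size 1), [c²d⁻¹] (size 10), [c⁹d] (size 10).
Class equation: 1 + 2 + 2 + 2 + 2 + 2 + 2 + 2 + 2 + 2 + 1 + 10 + 10 = 40 = |G|. So G has 13 conjugacy classes.

Answer: 13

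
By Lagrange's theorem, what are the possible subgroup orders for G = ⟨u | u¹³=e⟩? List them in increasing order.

|G| = 13 = 13. By Lagrange's theorem the order of any subgroup divides 13; the divisors of 13 are 1, 13.

Answer: 1, 13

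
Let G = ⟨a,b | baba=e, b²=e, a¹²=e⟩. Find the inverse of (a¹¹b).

The order of (a¹¹b) is 2 (smallest k with (a¹¹b)ᵏ = e), so (a¹¹b)⁻¹ = (a¹¹b)¹ = a¹¹b.
Check: (a¹¹b) · (a¹¹b) → (a¹¹b) · a¹¹ = b;   b · b = e, giving e as required.

Answer: a¹¹b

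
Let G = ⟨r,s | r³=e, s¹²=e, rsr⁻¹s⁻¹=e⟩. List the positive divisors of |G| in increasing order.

|G| = 36 = 2² · 3². By Lagrange's theorem the order of any subgroup divides 36; the divisors of 36 are 1, 2, 3, 4, 6, 9, 12, 18, 36.

Answer: 1, 2, 3, 4, 6, 9, 12, 18, 36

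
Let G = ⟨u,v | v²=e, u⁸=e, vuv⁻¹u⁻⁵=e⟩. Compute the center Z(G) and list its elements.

An element z ∈ Z(G) iff z commutes with every generator.
For example u² is central: (u²)·u = u³ = u·(u²); (u²)·v = u²v = v·(u²).
Whereas u ∉ Z(G) since u·v = uv ≠ u⁵v = v·u.
Checking each of the 16 elements this way gives Z(G) = {e, u², u⁴, u⁶}, of order 4.

Answer: {e, u², u⁴, u⁶}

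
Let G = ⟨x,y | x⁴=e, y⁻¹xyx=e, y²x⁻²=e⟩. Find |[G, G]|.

G' = [G, G] is generated by all commutators. The generator-pair commutators are: [x, y] = x².
The subgroup they normally generate is {e, x²}, of order 2.
Check: |G/G'| = 8/2 = 4 is the order of the abelianisation.

Answer: 2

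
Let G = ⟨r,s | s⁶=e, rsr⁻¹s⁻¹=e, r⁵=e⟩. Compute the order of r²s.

Compute successive powers until reaching e:
  (r²s)¹ = r²s, (r²s)² = r⁴s², (r²s)³ = rs³, (r²s)⁴ = r³s⁴, (r²s)⁵ = s⁵, (r²s)⁶ = r², (r²s)⁷ = r⁴s, (r²s)⁸ = rs², (r²s)⁹ = r³s³, (r²s)¹⁰ = s⁴, (r²s)¹¹ = r²s⁵, (r²s)¹² = r⁴, (r²s)¹³ = rs, (r²s)¹⁴ = r³s², (r²s)¹⁵ = s³, (r²s)¹⁶ = r²s⁴, (r²s)¹⁷ = r⁴s⁵, (r²s)¹⁸ = r, (r²s)¹⁹ = r³s, (r²s)²⁰ = s², (r²s)²¹ = r²s³, (r²s)²² = r⁴s⁴, (r²s)²³ = rs⁵, (r²s)²⁴ = r³, (r²s)²⁵ = s, (r²s)²⁶ = r²s², (r²s)²⁷ = r⁴s³, (r²s)²⁸ = rs⁴, (r²s)²⁹ = r³s⁵, (r²s)³⁰ = e.
The smallest positive k with (r²s)ᵏ = e is 30.

Answer: 30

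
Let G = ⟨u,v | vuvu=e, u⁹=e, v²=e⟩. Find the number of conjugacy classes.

The conjugacy classes (representative and size) are:
  [e] (size 1), [u⁸] (size 2), [u⁷] (size 2), [u⁶] (size 2), [u⁵] (size 2), [u⁴v] (size 9).
Class equation: 1 + 2 + 2 + 2 + 2 + 9 = 18 = |G|. So G has 6 conjugacy classes.

Answer: 6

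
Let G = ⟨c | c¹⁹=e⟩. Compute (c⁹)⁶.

Compute successive powers of (c⁹), reducing at each step:
  (c⁹)²: (c⁹) · c⁹ = c¹⁸
  (c⁹)³: (c¹⁸) · c⁹ = c⁸
  (c⁹)⁴: (c⁸) · c⁹ = c¹⁷
  (c⁹)⁵: (c¹⁷) · c⁹ = c⁷
  (c⁹)⁶: (c⁷) · c⁹ = c¹⁶

Answer: c¹⁶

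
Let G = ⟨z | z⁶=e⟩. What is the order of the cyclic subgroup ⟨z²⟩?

|⟨z²⟩| equals the order of z². Compute successive powers until reaching e:
  (z²)¹ = z², (z²)² = z⁴, (z²)³ = e.
The smallest positive k with (z²)ᵏ = e is 3, so |⟨z²⟩| = 3.

Answer: 3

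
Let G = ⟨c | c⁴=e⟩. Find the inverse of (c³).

The order of (c³) is 4 (smallest k with (c³)ᵏ = e), so (c³)⁻¹ = (c³)³ = c.
Check: (c³) · c → (c³) · c = e, giving e as required.

Answer: c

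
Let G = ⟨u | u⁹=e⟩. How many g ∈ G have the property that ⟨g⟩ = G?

G is cyclic of order 9. An element generates G iff its order is 9, and a cyclic group of order 9 has exactly φ(9) = 6 such elements.

Answer: 6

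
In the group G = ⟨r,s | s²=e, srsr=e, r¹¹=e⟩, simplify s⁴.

Compute successive powers of s, reducing at each step:
  s²: s · s = e
  s³: e · s = s
  s⁴: s · s = e

Answer: e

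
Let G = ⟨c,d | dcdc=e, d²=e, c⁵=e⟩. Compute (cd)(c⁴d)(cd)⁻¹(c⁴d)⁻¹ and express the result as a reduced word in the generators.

[(cd), (c⁴d)] = (cd)·(c⁴d)·(cd)⁻¹·(c⁴d)⁻¹.
  (cd) · (c⁴d) = c²
  (c²) · (cd) = c³d
  (c³d) · (c⁴d) = c⁴

Answer: c⁴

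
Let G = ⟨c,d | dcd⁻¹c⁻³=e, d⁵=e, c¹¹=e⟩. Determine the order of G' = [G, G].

G' = [G, G] is generated by all commutators. The generator-pair commutators are: [c, d] = c⁹.
The subgroup they normally generate is {e, c, c², c³, c⁴, c⁵, c⁶, c⁷, c⁸, c⁹, c¹⁰}, of order 11.
Check: |G/G'| = 55/11 = 5 is the order of the abelianisation.

Answer: 11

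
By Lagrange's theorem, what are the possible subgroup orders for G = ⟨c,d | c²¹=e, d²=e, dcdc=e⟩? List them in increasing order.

|G| = 42 = 2 · 3 · 7. By Lagrange's theorem the order of any subgroup divides 42; the divisors of 42 are 1, 2, 3, 6, 7, 14, 21, 42.

Answer: 1, 2, 3, 6, 7, 14, 21, 42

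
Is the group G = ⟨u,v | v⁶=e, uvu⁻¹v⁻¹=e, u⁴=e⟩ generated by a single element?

|G| = 24, but the maximum element order in G is 12 < 24. No single element generates all of G, so G is not cyclic.

Answer: No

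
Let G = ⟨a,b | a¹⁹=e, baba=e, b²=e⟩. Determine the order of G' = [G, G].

G' = [G, G] is generated by all commutators. The generator-pair commutators are: [a, b] = a².
The subgroup they normally generate is {e, a, a², a³, a⁴, a⁵, a⁶, a⁷, a⁸, a⁹, a¹⁰, a¹¹, a¹², a¹³, a¹⁴, a¹⁵, a¹⁶, a¹⁷, a¹⁸}, of order 19.
Check: |G/G'| = 38/19 = 2 is the order of the abelianisation.

Answer: 19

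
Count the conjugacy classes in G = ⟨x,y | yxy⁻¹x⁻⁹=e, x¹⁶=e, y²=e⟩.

The conjugacy classes (representative and size) are:
  [e] (size 1), [x⁹] (size 2), [x²] (size 1), [x³] (size 2), [x⁴] (size 1), [x¹³] (size 2), [x⁶] (size 1), [x¹⁵] (size 2), [x⁸] (size 1), [x¹⁰] (size 1), [x¹²] (size 1), [x¹⁴] (size 1), [y] (size 2), [xy] (size 2), [x²y] (size 2), [x¹¹y] (size 2), [x⁴y] (size 2), [x¹³y] (size 2), [x¹⁴y] (size 2), [x¹⁵y] (size 2).
Class equation: 1 + 2 + 1 + 2 + 1 + 2 + 1 + 2 + 1 + 1 + 1 + 1 + 2 + 2 + 2 + 2 + 2 + 2 + 2 + 2 = 32 = |G|. So G has 20 conjugacy classes.

Answer: 20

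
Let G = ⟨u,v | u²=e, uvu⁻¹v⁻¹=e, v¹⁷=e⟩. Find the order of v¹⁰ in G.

Compute successive powers until reaching e:
  (v¹⁰)¹ = v¹⁰, (v¹⁰)² = v³, (v¹⁰)³ = v¹³, (v¹⁰)⁴ = v⁶, (v¹⁰)⁵ = v¹⁶, (v¹⁰)⁶ = v⁹, (v¹⁰)⁷ = v², (v¹⁰)⁸ = v¹², (v¹⁰)⁹ = v⁵, (v¹⁰)¹⁰ = v¹⁵, (v¹⁰)¹¹ = v⁸, (v¹⁰)¹² = v, (v¹⁰)¹³ = v¹¹, (v¹⁰)¹⁴ = v⁴, (v¹⁰)¹⁵ = v¹⁴, (v¹⁰)¹⁶ = v⁷, (v¹⁰)¹⁷ = e.
The smallest positive k with (v¹⁰)ᵏ = e is 17.

Answer: 17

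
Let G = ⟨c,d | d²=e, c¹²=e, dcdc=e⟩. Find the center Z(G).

An element z ∈ Z(G) iff z commutes with every generator.
For example c⁶ is central: (c⁶)·c = c⁷ = c·(c⁶); (c⁶)·d = c⁶d = d·(c⁶).
Whereas c ∉ Z(G) since c·d = cd ≠ c¹¹d = d·c.
Checking each of the 24 elements this way gives Z(G) = {e, c⁶}, of order 2.

Answer: {e, c⁶}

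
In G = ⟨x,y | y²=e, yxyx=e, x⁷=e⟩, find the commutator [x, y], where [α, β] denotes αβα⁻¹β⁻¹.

[x, y] = x·y·x⁻¹·y⁻¹.
  x · y = xy
  (xy) · (x⁶) = x²y
  (x²y) · y = x²

Answer: x²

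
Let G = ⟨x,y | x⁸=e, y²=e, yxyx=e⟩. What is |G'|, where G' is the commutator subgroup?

G' = [G, G] is generated by all commutators. The generator-pair commutators are: [x, y] = x².
The subgroup they normally generate is {e, x², x⁴, x⁶}, of order 4.
Check: |G/G'| = 16/4 = 4 is the order of the abelianisation.

Answer: 4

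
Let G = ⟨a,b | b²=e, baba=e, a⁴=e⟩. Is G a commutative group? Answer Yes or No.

a·b = ab but b·a = a³b, so a·b ≠ b·a and G is not abelian.

Answer: No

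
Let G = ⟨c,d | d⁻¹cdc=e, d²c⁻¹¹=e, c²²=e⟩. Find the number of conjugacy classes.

The conjugacy classes (representative and size) are:
  [e] (size 1), [c²¹] (size 2), [c²] (size 2), [c³] (size 2), [c¹⁸] (size 2), [c¹⁷] (size 2), [c⁶] (size 2), [c⁷] (size 2), [c⁸] (size 2), [c¹³] (size 2), [c¹²] (size 2), [c¹¹] (size 1), [c¹⁰d] (size 11), [c⁷d] (size 11).
Class equation: 1 + 2 + 2 + 2 + 2 + 2 + 2 + 2 + 2 + 2 + 2 + 1 + 11 + 11 = 44 = |G|. So G has 14 conjugacy classes.

Answer: 14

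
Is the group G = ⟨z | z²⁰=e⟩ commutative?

G has a single generator, so G is cyclic and hence abelian.

Answer: Yes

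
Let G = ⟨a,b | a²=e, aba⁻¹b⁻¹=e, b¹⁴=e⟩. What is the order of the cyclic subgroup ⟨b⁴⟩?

|⟨b⁴⟩| equals the order of b⁴. Compute successive powers until reaching e:
  (b⁴)¹ = b⁴, (b⁴)² = b⁸, (b⁴)³ = b¹², (b⁴)⁴ = b², (b⁴)⁵ = b⁶, (b⁴)⁶ = b¹⁰, (b⁴)⁷ = e.
The smallest positive k with (b⁴)ᵏ = e is 7, so |⟨b⁴⟩| = 7.

Answer: 7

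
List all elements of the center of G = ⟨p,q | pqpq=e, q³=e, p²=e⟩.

An element z ∈ Z(G) iff z commutes with every generator.
For example e is central: e·p = p = p·e; e·q = q = q·e.
Whereas p ∉ Z(G) since p·q = pq ≠ pq² = q·p.
Checking each of the 6 elements this way gives Z(G) = {e}, of order 1.

Answer: {e}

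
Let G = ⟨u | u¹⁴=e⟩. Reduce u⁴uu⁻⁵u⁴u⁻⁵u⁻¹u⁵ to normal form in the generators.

Multiply left to right, reducing at each step:
  (u⁴) · u = u⁵
  (u⁵) · u⁻⁵ = e
  e · u⁴ = u⁴
  (u⁴) · u⁻⁵ = u¹³
  (u¹³) · u⁻¹ = u¹²
  (u¹²) · u⁵ = u³

Answer: u³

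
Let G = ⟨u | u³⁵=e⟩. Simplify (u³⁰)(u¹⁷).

Compute (u³⁰) · (u¹⁷) by multiplying left to right and reducing via the relations at each step:
  (u³⁰) · u¹⁷ = u¹²

Answer: u¹²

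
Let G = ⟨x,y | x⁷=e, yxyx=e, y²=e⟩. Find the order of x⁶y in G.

Compute successive powers until reaching e:
  (x⁶y)¹ = x⁶y, (x⁶y)² = e.
The smallest positive k with (x⁶y)ᵏ = e is 2.

Answer: 2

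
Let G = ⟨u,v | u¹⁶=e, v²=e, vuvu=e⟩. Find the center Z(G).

An element z ∈ Z(G) iff z commutes with every generator.
For example u⁸ is central: (u⁸)·u = u⁹ = u·(u⁸); (u⁸)·v = u⁸v = v·(u⁸).
Whereas u ∉ Z(G) since u·v = uv ≠ u¹⁵v = v·u.
Checking each of the 32 elements this way gives Z(G) = {e, u⁸}, of order 2.

Answer: {e, u⁸}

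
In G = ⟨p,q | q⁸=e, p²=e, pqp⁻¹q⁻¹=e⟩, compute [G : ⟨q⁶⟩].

First find ord(q⁶) by computing successive powers:
  (q⁶)¹ = q⁶, (q⁶)² = q⁴, (q⁶)³ = q², (q⁶)⁴ = e.
So |⟨q⁶⟩| = ord(q⁶) = 4. With |G| = 16, by Lagrange [G : ⟨q⁶⟩] = 16/4 = 4.

Answer: 4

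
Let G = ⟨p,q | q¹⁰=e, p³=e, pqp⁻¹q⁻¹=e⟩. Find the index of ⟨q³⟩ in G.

First find ord(q³) by computing successive powers:
  (q³)¹ = q³, (q³)² = q⁶, (q³)³ = q⁹, (q³)⁴ = q², (q³)⁵ = q⁵, (q³)⁶ = q⁸, (q³)⁷ = q, (q³)⁸ = q⁴, (q³)⁹ = q⁷, (q³)¹⁰ = e.
So |⟨q³⟩| = ord(q³) = 10. With |G| = 30, by Lagrange [G : ⟨q³⟩] = 30/10 = 3.

Answer: 3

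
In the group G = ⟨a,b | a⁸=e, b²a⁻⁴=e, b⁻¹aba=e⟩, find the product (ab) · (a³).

Compute (ab) · (a³) by multiplying left to right and reducing via the relations at each step:
  (ab) · a³ = a²b⁻¹

Answer: a²b⁻¹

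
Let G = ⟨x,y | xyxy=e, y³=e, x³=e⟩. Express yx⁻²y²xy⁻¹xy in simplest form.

Multiply left to right, reducing at each step:
  y · x⁻² = x²y²
  (x²y²) · y² = x²y
  (x²y) · x = xy²
  (xy²) · y⁻¹ = xy
  (xy) · x = y²
  (y²) · y = e

Answer: e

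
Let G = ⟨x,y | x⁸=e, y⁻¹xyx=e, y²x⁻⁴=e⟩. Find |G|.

Enumerate words in the generators, reducing via the relations: the distinct elements are
  {e, x, y, xy, x², x³, x⁴, x⁵, x⁶, x⁷, x²y, x³y, y⁻¹, xy⁻¹, x²y⁻¹, x³y⁻¹}.
No further products give new elements, so |G| = 16.

Answer: 16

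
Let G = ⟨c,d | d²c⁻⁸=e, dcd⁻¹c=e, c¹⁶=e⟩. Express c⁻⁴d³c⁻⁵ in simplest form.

Multiply left to right, reducing at each step:
  (c¹²) · d³ = c⁴d
  (c⁴d) · c⁻⁵ = cd⁻¹

Answer: cd⁻¹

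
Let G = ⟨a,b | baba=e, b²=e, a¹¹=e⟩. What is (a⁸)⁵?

Compute successive powers of (a⁸), reducing at each step:
  (a⁸)²: (a⁸) · a⁸ = a⁵
  (a⁸)³: (a⁵) · a⁸ = a²
  (a⁸)⁴: (a²) · a⁸ = a¹⁰
  (a⁸)⁵: (a¹⁰) · a⁸ = a⁷

Answer: a⁷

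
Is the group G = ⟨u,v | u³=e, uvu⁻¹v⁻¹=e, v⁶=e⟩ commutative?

Each pair of generators commutes: u·v = uv = v·u. Since the generators pairwise commute, every element of G commutes with every other, so G is abelian.

Answer: Yes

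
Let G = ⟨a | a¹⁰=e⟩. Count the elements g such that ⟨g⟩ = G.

G is cyclic of order 10. An element generates G iff its order is 10, and a cyclic group of order 10 has exactly φ(10) = 4 such elements.

Answer: 4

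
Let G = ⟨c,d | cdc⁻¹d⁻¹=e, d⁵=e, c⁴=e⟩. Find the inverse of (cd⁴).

The order of (cd⁴) is 20 (smallest k with (cd⁴)ᵏ = e), so (cd⁴)⁻¹ = (cd⁴)¹⁹ = c³d.
Check: (cd⁴) · (c³d) → (cd⁴) · c³ = d⁴;   (d⁴) · d = e, giving e as required.

Answer: c³d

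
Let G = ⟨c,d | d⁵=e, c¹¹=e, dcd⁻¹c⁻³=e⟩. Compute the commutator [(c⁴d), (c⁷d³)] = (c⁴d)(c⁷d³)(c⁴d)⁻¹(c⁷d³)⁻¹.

[(c⁴d), (c⁷d³)] = (c⁴d)·(c⁷d³)·(c⁴d)⁻¹·(c⁷d³)⁻¹.
  (c⁴d) · (c⁷d³) = c³d⁴
  (c³d⁴) · (c⁶d⁴) = c⁵d³
  (c⁵d³) · (c³d²) = c⁹

Answer: c⁹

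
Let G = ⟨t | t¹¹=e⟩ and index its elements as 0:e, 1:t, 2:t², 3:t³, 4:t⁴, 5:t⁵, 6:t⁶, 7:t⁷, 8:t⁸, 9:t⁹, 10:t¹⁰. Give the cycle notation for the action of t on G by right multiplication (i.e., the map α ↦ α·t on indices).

(0 1 2 3 4 5 6 7 8 9 10)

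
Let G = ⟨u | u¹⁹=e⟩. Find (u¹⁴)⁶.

Compute successive powers of (u¹⁴), reducing at each step:
  (u¹⁴)²: (u¹⁴) · u¹⁴ = u⁹
  (u¹⁴)³: (u⁹) · u¹⁴ = u⁴
  (u¹⁴)⁴: (u⁴) · u¹⁴ = u¹⁸
  (u¹⁴)⁵: (u¹⁸) · u¹⁴ = u¹³
  (u¹⁴)⁶: (u¹³) · u¹⁴ = u⁸

Answer: u⁸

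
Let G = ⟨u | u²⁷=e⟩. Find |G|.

G is generated by a single element, so G is cyclic. The relator gives u²⁷ = e and no smaller power is forced to be e, so the 27 powers {e, u, u², u³, u⁴, u⁵, u⁶, u⁷, u⁸, u⁹, u²², u²³, u²¹, u²⁰, u²⁴, u²⁵, u²⁶, u¹², u¹³, u¹¹, u¹⁰, u¹⁴, u¹⁵, u¹⁶, u¹⁷, u¹⁸, u¹⁹} are distinct. Hence |G| = 27.

Answer: 27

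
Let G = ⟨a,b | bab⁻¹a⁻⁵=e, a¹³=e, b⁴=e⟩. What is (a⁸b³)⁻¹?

The order of (a⁸b³) is 4 (smallest k with (a⁸b³)ᵏ = e), so (a⁸b³)⁻¹ = (a⁸b³)³ = a¹²b.
Check: (a⁸b³) · (a¹²b) → (a⁸b³) · a¹² = b³;   (b³) · b = e, giving e as required.

Answer: a¹²b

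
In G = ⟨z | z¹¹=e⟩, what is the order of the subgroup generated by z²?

|⟨z²⟩| equals the order of z². Compute successive powers until reaching e:
  (z²)¹ = z², (z²)² = z⁴, (z²)³ = z⁶, (z²)⁴ = z⁸, (z²)⁵ = z¹⁰, (z²)⁶ = z, (z²)⁷ = z³, (z²)⁸ = z⁵, (z²)⁹ = z⁷, (z²)¹⁰ = z⁹, (z²)¹¹ = e.
The smallest positive k with (z²)ᵏ = e is 11, so |⟨z²⟩| = 11.

Answer: 11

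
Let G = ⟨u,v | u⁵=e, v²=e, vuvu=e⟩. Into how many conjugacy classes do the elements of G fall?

The conjugacy classes (representative and size) are:
  [e] (size 1), [u] (size 2), [u²] (size 2), [v] (size 5).
Class equation: 1 + 2 + 2 + 5 = 10 = |G|. So G has 4 conjugacy classes.

Answer: 4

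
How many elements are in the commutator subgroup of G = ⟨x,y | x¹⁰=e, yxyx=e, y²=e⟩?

G' = [G, G] is generated by all commutators. The generator-pair commutators are: [x, y] = x².
The subgroup they normally generate is {e, x², x⁴, x⁶, x⁸}, of order 5.
Check: |G/G'| = 20/5 = 4 is the order of the abelianisation.

Answer: 5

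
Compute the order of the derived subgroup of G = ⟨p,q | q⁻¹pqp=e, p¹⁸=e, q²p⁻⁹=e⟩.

G' = [G, G] is generated by all commutators. The generator-pair commutators are: [p, q] = p².
The subgroup they normally generate is {e, p², p⁴, p⁶, p⁸, p¹⁰, p¹², p¹⁴, p¹⁶}, of order 9.
Check: |G/G'| = 36/9 = 4 is the order of the abelianisation.

Answer: 9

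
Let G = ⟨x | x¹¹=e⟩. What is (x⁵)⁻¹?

The order of (x⁵) is 11 (smallest k with (x⁵)ᵏ = e), so (x⁵)⁻¹ = (x⁵)¹⁰ = x⁶.
Check: (x⁵) · (x⁶) → (x⁵) · x⁶ = e, giving e as required.

Answer: x⁶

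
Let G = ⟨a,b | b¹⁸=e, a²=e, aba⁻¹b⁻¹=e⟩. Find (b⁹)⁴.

Compute successive powers of (b⁹), reducing at each step:
  (b⁹)²: (b⁹) · b⁹ = e
  (b⁹)³: e · b⁹ = b⁹
  (b⁹)⁴: (b⁹) · b⁹ = e

Answer: e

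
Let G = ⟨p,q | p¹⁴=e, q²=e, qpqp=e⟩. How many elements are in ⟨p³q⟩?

|⟨p³q⟩| equals the order of p³q. Compute successive powers until reaching e:
  (p³q)¹ = p³q, (p³q)² = e.
The smallest positive k with (p³q)ᵏ = e is 2, so |⟨p³q⟩| = 2.

Answer: 2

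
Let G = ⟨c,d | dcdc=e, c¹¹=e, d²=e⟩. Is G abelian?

c·d = cd but d·c = c¹⁰d, so c·d ≠ d·c and G is not abelian.

Answer: No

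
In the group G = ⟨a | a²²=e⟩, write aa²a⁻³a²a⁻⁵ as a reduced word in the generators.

Multiply left to right, reducing at each step:
  a · a² = a³
  (a³) · a⁻³ = e
  e · a² = a²
  (a²) · a⁻⁵ = a¹⁹

Answer: a¹⁹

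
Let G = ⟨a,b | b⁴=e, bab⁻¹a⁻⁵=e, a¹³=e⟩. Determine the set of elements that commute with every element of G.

An element z ∈ Z(G) iff z commutes with every generator.
For example e is central: e·a = a = a·e; e·b = b = b·e.
Whereas a ∉ Z(G) since a·b = ab ≠ a⁵b = b·a.
Checking each of the 52 elements this way gives Z(G) = {e}, of order 1.

Answer: {e}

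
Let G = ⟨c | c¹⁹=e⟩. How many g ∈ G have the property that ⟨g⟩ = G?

G is cyclic of order 19. An element generates G iff its order is 19, and a cyclic group of order 19 has exactly φ(19) = 18 such elements.

Answer: 18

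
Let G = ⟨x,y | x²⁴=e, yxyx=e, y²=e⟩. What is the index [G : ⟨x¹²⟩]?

First find ord(x¹²) by computing successive powers:
  (x¹²)¹ = x¹², (x¹²)² = e.
So |⟨x¹²⟩| = ord(x¹²) = 2. With |G| = 48, by Lagrange [G : ⟨x¹²⟩] = 48/2 = 24.

Answer: 24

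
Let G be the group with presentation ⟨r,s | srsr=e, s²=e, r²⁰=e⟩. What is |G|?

Enumerate words in the generators, reducing via the relations: the distinct elements are
  {e, r, s, rs, r², r³, r⁴, r⁵, r⁶, r⁷, r⁸, r⁹, r²s, r³s, r¹², r¹³, r¹¹, r¹⁰, r¹⁴, r¹⁵, r¹⁶, r¹⁷, r¹⁸, r¹⁹, r⁴s, r⁵s, r⁶s, r⁷s, r⁸s, r⁹s, r¹²s, r¹³s, r¹¹s, r¹⁰s, r¹⁴s, r¹⁵s, r¹⁶s, r¹⁷s, r¹⁸s, r¹⁹s}.
No further products give new elements, so |G| = 40.

Answer: 40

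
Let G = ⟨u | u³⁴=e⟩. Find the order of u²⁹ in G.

Compute successive powers until reaching e:
  (u²⁹)¹ = u²⁹, (u²⁹)² = u²⁴, (u²⁹)³ = u¹⁹, (u²⁹)⁴ = u¹⁴, (u²⁹)⁵ = u⁹, (u²⁹)⁶ = u⁴, (u²⁹)⁷ = u³³, (u²⁹)⁸ = u²⁸, (u²⁹)⁹ = u²³, (u²⁹)¹⁰ = u¹⁸, (u²⁹)¹¹ = u¹³, (u²⁹)¹² = u⁸, (u²⁹)¹³ = u³, (u²⁹)¹⁴ = u³², (u²⁹)¹⁵ = u²⁷, (u²⁹)¹⁶ = u²², (u²⁹)¹⁷ = u¹⁷, (u²⁹)¹⁸ = u¹², (u²⁹)¹⁹ = u⁷, (u²⁹)²⁰ = u², (u²⁹)²¹ = u³¹, (u²⁹)²² = u²⁶, (u²⁹)²³ = u²¹, (u²⁹)²⁴ = u¹⁶, (u²⁹)²⁵ = u¹¹, (u²⁹)²⁶ = u⁶, (u²⁹)²⁷ = u, (u²⁹)²⁸ = u³⁰, (u²⁹)²⁹ = u²⁵, (u²⁹)³⁰ = u²⁰, (u²⁹)³¹ = u¹⁵, (u²⁹)³² = u¹⁰, (u²⁹)³³ = u⁵, (u²⁹)³⁴ = e.
The smallest positive k with (u²⁹)ᵏ = e is 34.

Answer: 34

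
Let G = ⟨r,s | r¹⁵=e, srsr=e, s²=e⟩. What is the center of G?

An element z ∈ Z(G) iff z commutes with every generator.
For example e is central: e·r = r = r·e; e·s = s = s·e.
Whereas r ∉ Z(G) since r·s = rs ≠ r¹⁴s = s·r.
Checking each of the 30 elements this way gives Z(G) = {e}, of order 1.

Answer: {e}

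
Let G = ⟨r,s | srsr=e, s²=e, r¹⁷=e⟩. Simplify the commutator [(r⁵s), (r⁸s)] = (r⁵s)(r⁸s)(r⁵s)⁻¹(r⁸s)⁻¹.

[(r⁵s), (r⁸s)] = (r⁵s)·(r⁸s)·(r⁵s)⁻¹·(r⁸s)⁻¹.
  (r⁵s) · (r⁸s) = r¹⁴
  (r¹⁴) · (r⁵s) = r²s
  (r²s) · (r⁸s) = r¹¹

Answer: r¹¹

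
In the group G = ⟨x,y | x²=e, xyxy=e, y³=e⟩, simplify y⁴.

Compute successive powers of y, reducing at each step:
  y²: y · y = y²
  y³: (y²) · y = e
  y⁴: e · y = y

Answer: y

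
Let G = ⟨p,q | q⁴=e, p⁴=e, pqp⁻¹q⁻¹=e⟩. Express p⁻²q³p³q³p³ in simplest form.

Multiply left to right, reducing at each step:
  (p²) · q³ = p²q³
  (p²q³) · p³ = pq³
  (pq³) · q³ = pq²
  (pq²) · p³ = q²

Answer: q²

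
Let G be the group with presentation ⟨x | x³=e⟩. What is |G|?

G is generated by a single element, so G is cyclic. The relator gives x³ = e and no smaller power is forced to be e, so the 3 powers {e, x, x²} are distinct. Hence |G| = 3.

Answer: 3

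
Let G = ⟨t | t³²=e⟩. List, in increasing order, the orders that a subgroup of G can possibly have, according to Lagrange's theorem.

|G| = 32 = 2⁵. By Lagrange's theorem the order of any subgroup divides 32; the divisors of 32 are 1, 2, 4, 8, 16, 32.

Answer: 1, 2, 4, 8, 16, 32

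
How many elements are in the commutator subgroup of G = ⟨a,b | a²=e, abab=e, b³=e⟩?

G' = [G, G] is generated by all commutators. The generator-pair commutators are: [a, b] = b.
The subgroup they normally generate is {e, b, b²}, of order 3.
Check: |G/G'| = 6/3 = 2 is the order of the abelianisation.

Answer: 3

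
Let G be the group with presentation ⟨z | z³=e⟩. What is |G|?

G is generated by a single element, so G is cyclic. The relator gives z³ = e and no smaller power is forced to be e, so the 3 powers {e, z, z²} are distinct. Hence |G| = 3.

Answer: 3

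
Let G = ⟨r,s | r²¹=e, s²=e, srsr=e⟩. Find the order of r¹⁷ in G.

Compute successive powers until reaching e:
  (r¹⁷)¹ = r¹⁷, (r¹⁷)² = r¹³, (r¹⁷)³ = r⁹, (r¹⁷)⁴ = r⁵, (r¹⁷)⁵ = r, (r¹⁷)⁶ = r¹⁸, (r¹⁷)⁷ = r¹⁴, (r¹⁷)⁸ = r¹⁰, (r¹⁷)⁹ = r⁶, (r¹⁷)¹⁰ = r², (r¹⁷)¹¹ = r¹⁹, (r¹⁷)¹² = r¹⁵, (r¹⁷)¹³ = r¹¹, (r¹⁷)¹⁴ = r⁷, (r¹⁷)¹⁵ = r³, (r¹⁷)¹⁶ = r²⁰, (r¹⁷)¹⁷ = r¹⁶, (r¹⁷)¹⁸ = r¹², (r¹⁷)¹⁹ = r⁸, (r¹⁷)²⁰ = r⁴, (r¹⁷)²¹ = e.
The smallest positive k with (r¹⁷)ᵏ = e is 21.

Answer: 21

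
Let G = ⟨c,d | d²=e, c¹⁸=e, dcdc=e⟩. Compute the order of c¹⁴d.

Compute successive powers until reaching e:
  (c¹⁴d)¹ = c¹⁴d, (c¹⁴d)² = e.
The smallest positive k with (c¹⁴d)ᵏ = e is 2.

Answer: 2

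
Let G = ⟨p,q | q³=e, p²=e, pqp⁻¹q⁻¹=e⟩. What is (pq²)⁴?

Compute successive powers of (pq²), reducing at each step:
  (pq²)²: (pq²) · p = q²;   (q²) · q² = q
  (pq²)³: q · p = pq;   (pq) · q² = p
  (pq²)⁴: p · p = e;   e · q² = q²

Answer: q²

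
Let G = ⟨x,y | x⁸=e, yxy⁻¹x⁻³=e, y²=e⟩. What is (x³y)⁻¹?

The order of (x³y) is 4 (smallest k with (x³y)ᵏ = e), so (x³y)⁻¹ = (x³y)³ = x⁷y.
Check: (x³y) · (x⁷y) → (x³y) · x⁷ = y;   y · y = e, giving e as required.

Answer: x⁷y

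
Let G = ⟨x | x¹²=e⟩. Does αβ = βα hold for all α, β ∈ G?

G has a single generator, so G is cyclic and hence abelian.

Answer: Yes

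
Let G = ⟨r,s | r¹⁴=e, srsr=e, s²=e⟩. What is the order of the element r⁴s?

Compute successive powers until reaching e:
  (r⁴s)¹ = r⁴s, (r⁴s)² = e.
The smallest positive k with (r⁴s)ᵏ = e is 2.

Answer: 2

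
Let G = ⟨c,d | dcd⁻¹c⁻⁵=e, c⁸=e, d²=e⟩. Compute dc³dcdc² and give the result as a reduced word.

Multiply left to right, reducing at each step:
  d · c³ = c⁷d
  (c⁷d) · d = c⁷
  (c⁷) · c = e
  e · d = d
  d · c² = c²d

Answer: c²d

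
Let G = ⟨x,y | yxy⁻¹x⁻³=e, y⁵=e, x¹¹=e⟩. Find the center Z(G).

An element z ∈ Z(G) iff z commutes with every generator.
For example e is central: e·x = x = x·e; e·y = y = y·e.
Whereas x ∉ Z(G) since x·y = xy ≠ x³y = y·x.
Checking each of the 55 elements this way gives Z(G) = {e}, of order 1.

Answer: {e}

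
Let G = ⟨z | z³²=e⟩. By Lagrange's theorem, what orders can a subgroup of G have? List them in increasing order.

|G| = 32 = 2⁵. By Lagrange's theorem the order of any subgroup divides 32; the divisors of 32 are 1, 2, 4, 8, 16, 32.

Answer: 1, 2, 4, 8, 16, 32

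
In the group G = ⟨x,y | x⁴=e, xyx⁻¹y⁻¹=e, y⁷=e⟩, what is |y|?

Compute successive powers until reaching e:
  y¹ = y, y² = y², y³ = y³, y⁴ = y⁴, y⁵ = y⁵, y⁶ = y⁶, y⁷ = e.
The smallest positive k with yᵏ = e is 7.

Answer: 7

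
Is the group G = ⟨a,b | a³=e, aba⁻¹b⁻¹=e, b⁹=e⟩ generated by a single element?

|G| = 27, but the maximum element order in G is 9 < 27. No single element generates all of G, so G is not cyclic.

Answer: No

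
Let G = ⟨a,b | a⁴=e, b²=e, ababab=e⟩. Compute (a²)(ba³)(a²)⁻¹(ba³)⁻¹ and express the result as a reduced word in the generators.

[(a²), (ba³)] = (a²)·(ba³)·(a²)⁻¹·(ba³)⁻¹.
  (a²) · (ba³) = a²ba³
  (a²ba³) · (a²) = a²ba
  (a²ba) · (ab) = a²ba²b

Answer: a²ba²b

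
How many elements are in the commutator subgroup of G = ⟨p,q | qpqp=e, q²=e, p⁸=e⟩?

G' = [G, G] is generated by all commutators. The generator-pair commutators are: [p, q] = p².
The subgroup they normally generate is {e, p², p⁴, p⁶}, of order 4.
Check: |G/G'| = 16/4 = 4 is the order of the abelianisation.

Answer: 4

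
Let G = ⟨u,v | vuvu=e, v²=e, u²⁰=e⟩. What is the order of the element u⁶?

Compute successive powers until reaching e:
  (u⁶)¹ = u⁶, (u⁶)² = u¹², (u⁶)³ = u¹⁸, (u⁶)⁴ = u⁴, (u⁶)⁵ = u¹⁰, (u⁶)⁶ = u¹⁶, (u⁶)⁷ = u², (u⁶)⁸ = u⁸, (u⁶)⁹ = u¹⁴, (u⁶)¹⁰ = e.
The smallest positive k with (u⁶)ᵏ = e is 10.

Answer: 10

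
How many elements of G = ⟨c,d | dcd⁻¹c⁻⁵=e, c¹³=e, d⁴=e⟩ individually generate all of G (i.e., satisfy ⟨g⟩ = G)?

⟨g⟩ = G would require ord(g) = |G| = 52, but the maximum element order in G is 13 < 52. So G is not cyclic and no single element generates it: the count is 0.

Answer: 0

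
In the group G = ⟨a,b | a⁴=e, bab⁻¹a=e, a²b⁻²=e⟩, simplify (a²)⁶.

Compute successive powers of (a²), reducing at each step:
  (a²)²: (a²) · a² = e
  (a²)³: e · a² = a²
  (a²)⁴: (a²) · a² = e
  (a²)⁵: e · a² = a²
  (a²)⁶: (a²) · a² = e

Answer: e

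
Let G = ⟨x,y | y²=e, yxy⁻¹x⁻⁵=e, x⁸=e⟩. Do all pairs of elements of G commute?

x·y = xy but y·x = x⁵y, so x·y ≠ y·x and G is not abelian.

Answer: No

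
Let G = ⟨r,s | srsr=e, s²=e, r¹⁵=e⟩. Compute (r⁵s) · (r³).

Compute (r⁵s) · (r³) by multiplying left to right and reducing via the relations at each step:
  (r⁵s) · r³ = r²s

Answer: r²s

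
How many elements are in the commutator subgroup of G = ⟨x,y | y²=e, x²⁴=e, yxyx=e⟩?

G' = [G, G] is generated by all commutators. The generator-pair commutators are: [x, y] = x².
The subgroup they normally generate is {e, x², x⁴, x⁶, x⁸, x¹⁰, x¹², x¹⁴, x¹⁶, x¹⁸, x²⁰, x²²}, of order 12.
Check: |G/G'| = 48/12 = 4 is the order of the abelianisation.

Answer: 12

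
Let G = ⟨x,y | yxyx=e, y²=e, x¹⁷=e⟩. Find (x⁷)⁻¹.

The order of (x⁷) is 17 (smallest k with (x⁷)ᵏ = e), so (x⁷)⁻¹ = (x⁷)¹⁶ = x¹⁰.
Check: (x⁷) · (x¹⁰) → (x⁷) · x¹⁰ = e, giving e as required.

Answer: x¹⁰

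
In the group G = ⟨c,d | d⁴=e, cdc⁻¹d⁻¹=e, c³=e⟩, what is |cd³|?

Compute successive powers until reaching e:
  (cd³)¹ = cd³, (cd³)² = c²d², (cd³)³ = d, (cd³)⁴ = c, (cd³)⁵ = c²d³, (cd³)⁶ = d², (cd³)⁷ = cd, (cd³)⁸ = c², (cd³)⁹ = d³, (cd³)¹⁰ = cd², (cd³)¹¹ = c²d, (cd³)¹² = e.
The smallest positive k with (cd³)ᵏ = e is 12.

Answer: 12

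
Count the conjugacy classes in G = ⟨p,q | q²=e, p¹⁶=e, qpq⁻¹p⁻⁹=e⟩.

The conjugacy classes (representative and size) are:
  [e] (size 1), [p⁹] (size 2), [p²] (size 1), [p³] (size 2), [p⁴] (size 1), [p¹³] (size 2), [p⁶] (size 1), [p¹⁵] (size 2), [p⁸] (size 1), [p¹⁰] (size 1), [p¹²] (size 1), [p¹⁴] (size 1), [q] (size 2), [pq] (size 2), [p²q] (size 2), [p¹¹q] (size 2), [p⁴q] (size 2), [p¹³q] (size 2), [p¹⁴q] (size 2), [p¹⁵q] (size 2).
Class equation: 1 + 2 + 1 + 2 + 1 + 2 + 1 + 2 + 1 + 1 + 1 + 1 + 2 + 2 + 2 + 2 + 2 + 2 + 2 + 2 = 32 = |G|. So G has 20 conjugacy classes.

Answer: 20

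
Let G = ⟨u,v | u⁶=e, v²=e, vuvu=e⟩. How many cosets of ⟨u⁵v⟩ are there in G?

First find ord(u⁵v) by computing successive powers:
  (u⁵v)¹ = u⁵v, (u⁵v)² = e.
So |⟨u⁵v⟩| = ord(u⁵v) = 2. With |G| = 12, by Lagrange [G : ⟨u⁵v⟩] = 12/2 = 6.

Answer: 6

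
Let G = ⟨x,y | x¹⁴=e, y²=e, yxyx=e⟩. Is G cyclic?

Every cyclic group is abelian. But x·y = xy while y·x = x¹³y, so x·y ≠ y·x and G is not abelian. Hence G is not cyclic.

Answer: No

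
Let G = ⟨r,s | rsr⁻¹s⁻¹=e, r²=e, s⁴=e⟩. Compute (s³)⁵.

Compute successive powers of (s³), reducing at each step:
  (s³)²: (s³) · s³ = s²
  (s³)³: (s²) · s³ = s
  (s³)⁴: s · s³ = e
  (s³)⁵: e · s³ = s³

Answer: s³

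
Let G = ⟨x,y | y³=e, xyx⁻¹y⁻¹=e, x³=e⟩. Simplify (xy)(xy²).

Compute (xy) · (xy²) by multiplying left to right and reducing via the relations at each step:
  (xy) · x = x²y
  (x²y) · y² = x²

Answer: x²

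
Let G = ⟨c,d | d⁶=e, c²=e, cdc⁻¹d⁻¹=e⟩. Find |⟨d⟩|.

|⟨d⟩| equals the order of d. Compute successive powers until reaching e:
  d¹ = d, d² = d², d³ = d³, d⁴ = d⁴, d⁵ = d⁵, d⁶ = e.
The smallest positive k with dᵏ = e is 6, so |⟨d⟩| = 6.

Answer: 6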